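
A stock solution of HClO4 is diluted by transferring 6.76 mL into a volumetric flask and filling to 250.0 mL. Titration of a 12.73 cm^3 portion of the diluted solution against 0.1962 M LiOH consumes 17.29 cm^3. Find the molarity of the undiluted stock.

n(LiOH) = 0.1962 x 0.01729 = 0.003392 mol.
n(HClO4) in the aliquot = 0.003392 mol.
[diluted HClO4] = 0.003392 / 0.01273 = 0.2665 M.
Dilution factor = 250.0/6.760 = 36.98, so [stock] = 0.2665 x 36.98 = 9.86 M.

9.86 M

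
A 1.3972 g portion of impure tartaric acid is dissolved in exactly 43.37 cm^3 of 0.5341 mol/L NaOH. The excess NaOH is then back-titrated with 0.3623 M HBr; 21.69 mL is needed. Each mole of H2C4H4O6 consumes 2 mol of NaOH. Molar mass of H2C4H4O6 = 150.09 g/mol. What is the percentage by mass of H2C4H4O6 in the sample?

82.2%

Total n(NaOH) added = 0.5341 x 0.04337 = 0.02316 mol.
n(HBr) used = 0.3623 x 0.02169 = 0.007858 mol, which equals the excess n(NaOH).
So n(NaOH) consumed by the sample = 0.02316 - 0.007858 = 0.01531 mol.
n(H2C4H4O6) = 0.01531 / 2 = 0.007653 mol.
mass H2C4H4O6 = 0.007653 x 150.09 = 1.149 g, so %H2C4H4O6 = 1.149/1.3972 x 100 = 82.2%.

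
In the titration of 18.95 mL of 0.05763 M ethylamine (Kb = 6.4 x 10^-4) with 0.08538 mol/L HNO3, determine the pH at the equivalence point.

n(C2H5NH2) = 0.05763 x 0.01895 = 0.001092 mol; V(HNO3) at equivalence = 0.001092/0.08538 = 0.01279 L.
At equivalence the base is fully converted to C2H5NH3+; total volume = 0.03174 L, so [C2H5NH3+] = 0.001092/0.03174 = 0.03441 M.
Ka(C2H5NH3+) = Kw/Kb = 1.0e-14 / 6.4 x 10^-4 = 1.56e-11.
[H^+] = sqrt(Ka x [C2H5NH3+]) = sqrt(1.56e-11 x 0.03441) = 7.33e-7 M.
pH = -log(7.33e-7) = 6.13.

6.13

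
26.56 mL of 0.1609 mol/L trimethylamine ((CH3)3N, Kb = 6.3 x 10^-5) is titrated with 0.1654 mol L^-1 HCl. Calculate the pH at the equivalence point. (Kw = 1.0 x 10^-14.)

n((CH3)3N) = 0.1609 x 0.02656 = 0.004274 mol; V(HCl) at equivalence = 0.004274/0.1654 = 0.02584 L.
At equivalence the base is fully converted to (CH3)3NH+; total volume = 0.05240 L, so [(CH3)3NH+] = 0.004274/0.05240 = 0.08156 M.
Ka((CH3)3NH+) = Kw/Kb = 1.0e-14 / 6.3 x 10^-5 = 1.59e-10.
[H^+] = sqrt(Ka x [(CH3)3NH+]) = sqrt(1.59e-10 x 0.08156) = 3.60e-6 M.
pH = -log(3.60e-6) = 5.44.

5.44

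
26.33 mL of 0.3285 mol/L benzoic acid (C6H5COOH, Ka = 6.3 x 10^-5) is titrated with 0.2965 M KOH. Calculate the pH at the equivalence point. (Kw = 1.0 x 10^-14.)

n(C6H5COOH) = 0.3285 x 0.02633 = 0.008649 mol; V(KOH) at equivalence = 0.008649/0.2965 = 0.02917 L.
At equivalence all the acid is converted to C6H5COO-; total volume = 0.02633 + 0.02917 = 0.05550 L, so [C6H5COO-] = 0.008649/0.05550 = 0.1558 M.
Kb = Kw/Ka = 1.0e-14 / 6.3 x 10^-5 = 1.59e-10.
[OH^-] = sqrt(Kb x [C6H5COO-]) = sqrt(1.59e-10 x 0.1558) = 4.97e-6 M.
pOH = 5.30, so pH = 14.00 - 5.30 = 8.70.

8.70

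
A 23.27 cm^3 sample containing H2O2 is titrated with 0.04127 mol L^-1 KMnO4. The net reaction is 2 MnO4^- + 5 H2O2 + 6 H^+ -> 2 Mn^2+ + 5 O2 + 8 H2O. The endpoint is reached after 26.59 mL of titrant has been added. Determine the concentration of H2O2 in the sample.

n(KMnO4) = 0.04127 x 0.02659 = 0.001097 mol.
From the balanced equation, 2 mol KMnO4 reacts with 5 mol H2O2, so n(H2O2) = 0.001097 x 5/2 = 0.002743 mol.
[H2O2] = 0.002743 / 0.02327 L = 0.118 M.

0.118 M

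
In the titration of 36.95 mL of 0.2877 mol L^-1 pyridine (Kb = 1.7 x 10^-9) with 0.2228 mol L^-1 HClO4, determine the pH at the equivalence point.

3.07

n(C5H5N) = 0.2877 x 0.03695 = 0.01063 mol; V(HClO4) at equivalence = 0.01063/0.2228 = 0.04771 L.
At equivalence the base is fully converted to C5H5NH+; total volume = 0.08466 L, so [C5H5NH+] = 0.01063/0.08466 = 0.1256 M.
Ka(C5H5NH+) = Kw/Kb = 1.0e-14 / 1.7 x 10^-9 = 5.88e-6.
[H^+] = sqrt(Ka x [C5H5NH+]) = sqrt(5.88e-6 x 0.1256) = 0.000859 M.
pH = -log(0.000859) = 3.07.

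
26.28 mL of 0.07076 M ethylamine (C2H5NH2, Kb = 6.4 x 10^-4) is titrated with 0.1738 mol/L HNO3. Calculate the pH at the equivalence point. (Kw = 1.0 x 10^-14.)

6.05

n(C2H5NH2) = 0.07076 x 0.02628 = 0.001860 mol; V(HNO3) at equivalence = 0.001860/0.1738 = 0.01070 L.
At equivalence the base is fully converted to C2H5NH3+; total volume = 0.03698 L, so [C2H5NH3+] = 0.001860/0.03698 = 0.05029 M.
Ka(C2H5NH3+) = Kw/Kb = 1.0e-14 / 6.4 x 10^-4 = 1.56e-11.
[H^+] = sqrt(Ka x [C2H5NH3+]) = sqrt(1.56e-11 x 0.05029) = 8.86e-7 M.
pH = -log(8.86e-7) = 6.05.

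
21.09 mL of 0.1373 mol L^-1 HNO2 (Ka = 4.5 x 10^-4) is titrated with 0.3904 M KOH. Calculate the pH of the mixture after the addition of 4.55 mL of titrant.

Initial n(HNO2) = 0.1373 x 0.02109 = 0.002896 mol.
n(KOH) added = 0.3904 x 0.004550 = 0.001776 mol, converting that many moles of HNO2 to NO2-.
Remaining n(HNO2) = 0.001119 mol; n(NO2-) = 0.001776 mol.
By Henderson-Hasselbalch, pH = pKa + log([A^-]/[HA]) = 3.35 + log(0.001776/0.001119) = 3.35 + (+0.20) = 3.55.

3.55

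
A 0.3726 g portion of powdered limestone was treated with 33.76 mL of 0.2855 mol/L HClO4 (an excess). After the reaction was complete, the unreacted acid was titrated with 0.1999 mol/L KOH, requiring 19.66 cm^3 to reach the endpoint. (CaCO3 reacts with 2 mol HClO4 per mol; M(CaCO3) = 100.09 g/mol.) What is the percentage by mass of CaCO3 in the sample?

76.7%

Total n(HClO4) added = 0.2855 x 0.03376 = 0.009638 mol.
n(KOH) used = 0.1999 x 0.01966 = 0.003930 mol, which equals the excess n(HClO4).
So n(HClO4) consumed by the sample = 0.009638 - 0.003930 = 0.005708 mol.
n(CaCO3) = 0.005708 / 2 = 0.002854 mol.
mass CaCO3 = 0.002854 x 100.09 = 0.2857 g, so %CaCO3 = 0.2857/0.3726 x 100 = 76.7%.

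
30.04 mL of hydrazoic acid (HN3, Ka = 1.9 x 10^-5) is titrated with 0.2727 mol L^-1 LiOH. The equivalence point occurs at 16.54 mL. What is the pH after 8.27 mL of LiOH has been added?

4.72

8.27 mL is exactly half the equivalence volume (16.54/2), i.e. the half-equivalence point.
There, n(HA) = n(A^-), so pH = pKa = -log(1.9 x 10^-5) = 4.72.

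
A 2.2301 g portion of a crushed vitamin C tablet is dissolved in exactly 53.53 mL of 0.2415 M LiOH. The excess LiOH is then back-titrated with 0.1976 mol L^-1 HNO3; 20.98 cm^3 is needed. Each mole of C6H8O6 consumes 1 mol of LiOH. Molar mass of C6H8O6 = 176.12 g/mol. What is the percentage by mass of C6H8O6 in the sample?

Total n(LiOH) added = 0.2415 x 0.05353 = 0.01293 mol.
n(HNO3) used = 0.1976 x 0.02098 = 0.004146 mol, which equals the excess n(LiOH).
So n(LiOH) consumed by the sample = 0.01293 - 0.004146 = 0.008782 mol.
n(C6H8O6) = 0.008782 / 1 = 0.008782 mol.
mass C6H8O6 = 0.008782 x 176.12 = 1.547 g, so %C6H8O6 = 1.547/2.2301 x 100 = 69.4%.

69.4%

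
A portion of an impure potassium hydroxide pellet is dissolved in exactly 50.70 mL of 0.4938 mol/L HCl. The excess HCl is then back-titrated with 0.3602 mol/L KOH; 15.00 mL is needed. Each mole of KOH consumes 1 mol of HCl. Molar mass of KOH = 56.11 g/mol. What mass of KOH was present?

Total n(HCl) added = 0.4938 x 0.05070 = 0.02504 mol.
n(KOH) used = 0.3602 x 0.01500 = 0.005403 mol, which equals the excess n(HCl).
So n(HCl) consumed by the sample = 0.02504 - 0.005403 = 0.01963 mol.
n(KOH) = 0.01963 / 1 = 0.01963 mol.
mass = 0.01963 mol x 56.11 g/mol = 1.10 g.

1.10 g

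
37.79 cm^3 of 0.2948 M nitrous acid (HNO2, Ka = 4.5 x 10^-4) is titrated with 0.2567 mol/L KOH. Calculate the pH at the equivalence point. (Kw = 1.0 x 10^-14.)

n(HNO2) = 0.2948 x 0.03779 = 0.01114 mol; V(KOH) at equivalence = 0.01114/0.2567 = 0.04340 L.
At equivalence all the acid is converted to NO2-; total volume = 0.03779 + 0.04340 = 0.08119 L, so [NO2-] = 0.01114/0.08119 = 0.1372 M.
Kb = Kw/Ka = 1.0e-14 / 4.5 x 10^-4 = 2.22e-11.
[OH^-] = sqrt(Kb x [NO2-]) = sqrt(2.22e-11 x 0.1372) = 1.75e-6 M.
pOH = 5.76, so pH = 14.00 - 5.76 = 8.24.

8.24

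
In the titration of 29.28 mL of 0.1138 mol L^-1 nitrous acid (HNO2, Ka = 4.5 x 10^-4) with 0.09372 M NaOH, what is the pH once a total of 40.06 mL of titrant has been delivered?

n(acid) = 0.1138 x 0.02928 = 0.003332 mol; n(NaOH) added = 0.09372 x 0.04006 = 0.003754 mol.
Base is in excess by 0.003754 - 0.003332 = 0.0004224 mol in a total volume of 0.06934 L.
[OH^-] = 0.0004224/0.06934 = 0.006091 M, so pOH = 2.22 and pH = 14.00 - 2.22 = 11.78.

11.78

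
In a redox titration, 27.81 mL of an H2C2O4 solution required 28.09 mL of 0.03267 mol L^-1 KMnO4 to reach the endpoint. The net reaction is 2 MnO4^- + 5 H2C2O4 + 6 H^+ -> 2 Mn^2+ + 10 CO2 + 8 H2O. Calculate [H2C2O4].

0.0825 M

n(KMnO4) = 0.03267 x 0.02809 = 0.0009177 mol.
From the balanced equation, 2 mol KMnO4 reacts with 5 mol H2C2O4, so n(H2C2O4) = 0.0009177 x 5/2 = 0.002294 mol.
[H2C2O4] = 0.002294 / 0.02781 L = 0.0825 M.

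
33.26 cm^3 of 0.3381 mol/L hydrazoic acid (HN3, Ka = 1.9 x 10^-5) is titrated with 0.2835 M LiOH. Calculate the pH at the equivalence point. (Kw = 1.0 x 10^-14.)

n(HN3) = 0.3381 x 0.03326 = 0.01125 mol; V(LiOH) at equivalence = 0.01125/0.2835 = 0.03967 L.
At equivalence all the acid is converted to N3-; total volume = 0.03326 + 0.03967 = 0.07293 L, so [N3-] = 0.01125/0.07293 = 0.1542 M.
Kb = Kw/Ka = 1.0e-14 / 1.9 x 10^-5 = 5.26e-10.
[OH^-] = sqrt(Kb x [N3-]) = sqrt(5.26e-10 x 0.1542) = 9.01e-6 M.
pOH = 5.05, so pH = 14.00 - 5.05 = 8.95.

8.95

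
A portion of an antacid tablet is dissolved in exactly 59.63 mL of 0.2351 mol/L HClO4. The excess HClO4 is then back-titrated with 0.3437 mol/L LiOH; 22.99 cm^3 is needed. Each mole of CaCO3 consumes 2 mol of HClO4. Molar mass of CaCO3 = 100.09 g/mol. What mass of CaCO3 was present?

0.306 g

Total n(HClO4) added = 0.2351 x 0.05963 = 0.01402 mol.
n(LiOH) used = 0.3437 x 0.02299 = 0.007902 mol, which equals the excess n(HClO4).
So n(HClO4) consumed by the sample = 0.01402 - 0.007902 = 0.006117 mol.
n(CaCO3) = 0.006117 / 2 = 0.003059 mol.
mass = 0.003059 mol x 100.09 g/mol = 0.306 g.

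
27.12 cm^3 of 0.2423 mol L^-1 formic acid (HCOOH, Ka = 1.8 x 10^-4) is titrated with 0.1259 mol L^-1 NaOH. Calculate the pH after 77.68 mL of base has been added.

12.49

n(acid) = 0.2423 x 0.02712 = 0.006571 mol; n(NaOH) added = 0.1259 x 0.07768 = 0.009780 mol.
Base is in excess by 0.009780 - 0.006571 = 0.003209 mol in a total volume of 0.1048 L.
[OH^-] = 0.003209/0.1048 = 0.03062 M, so pOH = 1.51 and pH = 14.00 - 1.51 = 12.49.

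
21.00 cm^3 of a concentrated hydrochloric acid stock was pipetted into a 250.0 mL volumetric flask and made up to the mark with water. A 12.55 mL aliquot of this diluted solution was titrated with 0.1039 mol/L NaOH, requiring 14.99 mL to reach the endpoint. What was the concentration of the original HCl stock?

1.48 M

n(NaOH) = 0.1039 x 0.01499 = 0.001557 mol.
n(HCl) in the aliquot = 0.001557 mol.
[diluted HCl] = 0.001557 / 0.01255 = 0.1241 M.
Dilution factor = 250.0/21.00 = 11.90, so [stock] = 0.1241 x 11.90 = 1.48 M.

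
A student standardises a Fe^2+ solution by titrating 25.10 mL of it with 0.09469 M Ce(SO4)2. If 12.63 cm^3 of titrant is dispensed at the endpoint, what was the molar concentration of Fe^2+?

0.0476 M

n(Ce(SO4)2) = 0.09469 x 0.01263 = 0.001196 mol.
From the balanced equation, 1 mol Ce(SO4)2 reacts with 1 mol Fe^2+, so n(Fe^2+) = 0.001196 x 1/1 = 0.001196 mol.
[Fe^2+] = 0.001196 / 0.02510 L = 0.0476 M.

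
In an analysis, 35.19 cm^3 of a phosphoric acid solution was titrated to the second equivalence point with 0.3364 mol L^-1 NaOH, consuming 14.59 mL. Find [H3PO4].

n(NaOH) = 0.3364 x 0.01459 = 0.004908 mol.
At the second equivalence point, 2 mol OH^- react per mol H3PO4, so n(H3PO4) = 0.004908 / 2 = 0.002454 mol.
[H3PO4] = 0.002454 / 0.03519 L = 0.0697 M.

0.0697 M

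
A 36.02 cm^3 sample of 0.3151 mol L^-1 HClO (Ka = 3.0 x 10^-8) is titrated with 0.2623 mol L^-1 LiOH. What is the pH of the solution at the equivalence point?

n(HClO) = 0.3151 x 0.03602 = 0.01135 mol; V(LiOH) at equivalence = 0.01135/0.2623 = 0.04327 L.
At equivalence all the acid is converted to ClO-; total volume = 0.03602 + 0.04327 = 0.07929 L, so [ClO-] = 0.01135/0.07929 = 0.1431 M.
Kb = Kw/Ka = 1.0e-14 / 3.0 x 10^-8 = 3.33e-7.
[OH^-] = sqrt(Kb x [ClO-]) = sqrt(3.33e-7 x 0.1431) = 0.000218 M.
pOH = 3.66, so pH = 14.00 - 3.66 = 10.34.

10.34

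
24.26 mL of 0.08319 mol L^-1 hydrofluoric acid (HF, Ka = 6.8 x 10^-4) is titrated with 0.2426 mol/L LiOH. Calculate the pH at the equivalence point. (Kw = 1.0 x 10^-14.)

7.98

n(HF) = 0.08319 x 0.02426 = 0.002018 mol; V(LiOH) at equivalence = 0.002018/0.2426 = 0.008319 L.
At equivalence all the acid is converted to F-; total volume = 0.02426 + 0.008319 = 0.03258 L, so [F-] = 0.002018/0.03258 = 0.06195 M.
Kb = Kw/Ka = 1.0e-14 / 6.8 x 10^-4 = 1.47e-11.
[OH^-] = sqrt(Kb x [F-]) = sqrt(1.47e-11 x 0.06195) = 9.54e-7 M.
pOH = 6.02, so pH = 14.00 - 6.02 = 7.98.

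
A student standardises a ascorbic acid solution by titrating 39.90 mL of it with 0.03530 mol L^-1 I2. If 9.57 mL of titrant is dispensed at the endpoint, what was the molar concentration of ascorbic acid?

n(I2) = 0.03530 x 0.009570 = 0.0003378 mol.
From the balanced equation, 1 mol I2 reacts with 1 mol ascorbic acid, so n(ascorbic acid) = 0.0003378 x 1/1 = 0.0003378 mol.
[ascorbic acid] = 0.0003378 / 0.03990 L = 0.00847 M.

0.00847 M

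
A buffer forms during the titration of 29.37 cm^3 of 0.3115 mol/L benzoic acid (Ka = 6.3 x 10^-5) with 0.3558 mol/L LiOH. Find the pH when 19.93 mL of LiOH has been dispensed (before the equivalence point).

Initial n(C6H5COOH) = 0.3115 x 0.02937 = 0.009149 mol.
n(LiOH) added = 0.3558 x 0.01993 = 0.007091 mol, converting that many moles of C6H5COOH to C6H5COO-.
Remaining n(C6H5COOH) = 0.002058 mol; n(C6H5COO-) = 0.007091 mol.
By Henderson-Hasselbalch, pH = pKa + log([A^-]/[HA]) = 4.20 + log(0.007091/0.002058) = 4.20 + (+0.54) = 4.74.

4.74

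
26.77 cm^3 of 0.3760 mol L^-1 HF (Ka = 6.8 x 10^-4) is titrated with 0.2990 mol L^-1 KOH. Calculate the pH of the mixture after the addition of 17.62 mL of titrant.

Initial n(HF) = 0.3760 x 0.02677 = 0.01007 mol.
n(KOH) added = 0.2990 x 0.01762 = 0.005268 mol, converting that many moles of HF to F-.
Remaining n(HF) = 0.004797 mol; n(F-) = 0.005268 mol.
By Henderson-Hasselbalch, pH = pKa + log([A^-]/[HA]) = 3.17 + log(0.005268/0.004797) = 3.17 + (+0.04) = 3.21.

3.21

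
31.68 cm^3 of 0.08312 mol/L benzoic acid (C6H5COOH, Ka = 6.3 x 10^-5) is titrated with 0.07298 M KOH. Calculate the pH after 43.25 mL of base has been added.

11.84

n(acid) = 0.08312 x 0.03168 = 0.002633 mol; n(KOH) added = 0.07298 x 0.04325 = 0.003156 mol.
Base is in excess by 0.003156 - 0.002633 = 0.0005231 mol in a total volume of 0.07493 L.
[OH^-] = 0.0005231/0.07493 = 0.006982 M, so pOH = 2.16 and pH = 14.00 - 2.16 = 11.84.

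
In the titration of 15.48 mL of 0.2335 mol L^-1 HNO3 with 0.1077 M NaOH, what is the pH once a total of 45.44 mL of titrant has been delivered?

12.32

n(acid) = 0.2335 x 0.01548 = 0.003615 mol; n(NaOH) added = 0.1077 x 0.04544 = 0.004894 mol.
Base is in excess by 0.004894 - 0.003615 = 0.001279 mol in a total volume of 0.06092 L.
[OH^-] = 0.001279/0.06092 = 0.02100 M, so pOH = 1.68 and pH = 14.00 - 1.68 = 12.32.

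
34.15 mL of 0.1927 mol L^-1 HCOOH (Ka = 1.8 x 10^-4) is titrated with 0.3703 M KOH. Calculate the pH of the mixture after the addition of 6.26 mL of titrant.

3.48

Initial n(HCOOH) = 0.1927 x 0.03415 = 0.006581 mol.
n(KOH) added = 0.3703 x 0.006260 = 0.002318 mol, converting that many moles of HCOOH to HCOO-.
Remaining n(HCOOH) = 0.004263 mol; n(HCOO-) = 0.002318 mol.
By Henderson-Hasselbalch, pH = pKa + log([A^-]/[HA]) = 3.74 + log(0.002318/0.004263) = 3.74 + (-0.26) = 3.48.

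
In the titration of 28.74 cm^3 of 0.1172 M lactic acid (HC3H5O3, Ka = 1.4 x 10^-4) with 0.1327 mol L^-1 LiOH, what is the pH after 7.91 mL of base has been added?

Initial n(HC3H5O3) = 0.1172 x 0.02874 = 0.003368 mol.
n(LiOH) added = 0.1327 x 0.007910 = 0.001050 mol, converting that many moles of HC3H5O3 to C3H5O3-.
Remaining n(HC3H5O3) = 0.002319 mol; n(C3H5O3-) = 0.001050 mol.
By Henderson-Hasselbalch, pH = pKa + log([A^-]/[HA]) = 3.85 + log(0.001050/0.002319) = 3.85 + (-0.34) = 3.51.

3.51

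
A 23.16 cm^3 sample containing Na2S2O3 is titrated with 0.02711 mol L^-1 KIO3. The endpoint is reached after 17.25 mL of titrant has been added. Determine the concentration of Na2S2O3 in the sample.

0.121 M

n(KIO3) = 0.02711 x 0.01725 = 0.0004676 mol.
From the balanced equation, 1 mol KIO3 reacts with 6 mol Na2S2O3, so n(Na2S2O3) = 0.0004676 x 6/1 = 0.002806 mol.
[Na2S2O3] = 0.002806 / 0.02316 L = 0.121 M.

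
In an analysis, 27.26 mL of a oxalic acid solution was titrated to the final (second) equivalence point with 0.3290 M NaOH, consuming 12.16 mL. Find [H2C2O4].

n(NaOH) = 0.3290 x 0.01216 = 0.004001 mol.
At the final (second) equivalence point, 2 mol OH^- react per mol H2C2O4, so n(H2C2O4) = 0.004001 / 2 = 0.002000 mol.
[H2C2O4] = 0.002000 / 0.02726 L = 0.0734 M.

0.0734 M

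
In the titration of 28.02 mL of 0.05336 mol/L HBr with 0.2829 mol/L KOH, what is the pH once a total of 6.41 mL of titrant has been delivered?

11.97

n(acid) = 0.05336 x 0.02802 = 0.001495 mol; n(KOH) added = 0.2829 x 0.006410 = 0.001813 mol.
Base is in excess by 0.001813 - 0.001495 = 0.0003182 mol in a total volume of 0.03443 L.
[OH^-] = 0.0003182/0.03443 = 0.009243 M, so pOH = 2.03 and pH = 14.00 - 2.03 = 11.97.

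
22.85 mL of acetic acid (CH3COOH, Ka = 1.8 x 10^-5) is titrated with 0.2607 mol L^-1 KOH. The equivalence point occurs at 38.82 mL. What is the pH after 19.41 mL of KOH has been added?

19.41 mL is exactly half the equivalence volume (38.82/2), i.e. the half-equivalence point.
There, n(HA) = n(A^-), so pH = pKa = -log(1.8 x 10^-5) = 4.74.

4.74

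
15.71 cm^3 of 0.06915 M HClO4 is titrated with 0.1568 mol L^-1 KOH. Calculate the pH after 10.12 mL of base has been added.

12.29

n(acid) = 0.06915 x 0.01571 = 0.001086 mol; n(KOH) added = 0.1568 x 0.01012 = 0.001587 mol.
Base is in excess by 0.001587 - 0.001086 = 0.0005005 mol in a total volume of 0.02583 L.
[OH^-] = 0.0005005/0.02583 = 0.01938 M, so pOH = 1.71 and pH = 14.00 - 1.71 = 12.29.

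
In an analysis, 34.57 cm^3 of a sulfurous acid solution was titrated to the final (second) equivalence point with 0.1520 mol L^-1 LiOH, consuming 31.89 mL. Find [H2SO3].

n(LiOH) = 0.1520 x 0.03189 = 0.004847 mol.
At the final (second) equivalence point, 2 mol OH^- react per mol H2SO3, so n(H2SO3) = 0.004847 / 2 = 0.002424 mol.
[H2SO3] = 0.002424 / 0.03457 L = 0.0701 M.

0.0701 M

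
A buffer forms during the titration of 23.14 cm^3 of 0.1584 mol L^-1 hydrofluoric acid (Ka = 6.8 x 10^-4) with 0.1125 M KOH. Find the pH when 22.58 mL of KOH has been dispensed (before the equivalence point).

Initial n(HF) = 0.1584 x 0.02314 = 0.003665 mol.
n(KOH) added = 0.1125 x 0.02258 = 0.002540 mol, converting that many moles of HF to F-.
Remaining n(HF) = 0.001125 mol; n(F-) = 0.002540 mol.
By Henderson-Hasselbalch, pH = pKa + log([A^-]/[HA]) = 3.17 + log(0.002540/0.001125) = 3.17 + (+0.35) = 3.52.

3.52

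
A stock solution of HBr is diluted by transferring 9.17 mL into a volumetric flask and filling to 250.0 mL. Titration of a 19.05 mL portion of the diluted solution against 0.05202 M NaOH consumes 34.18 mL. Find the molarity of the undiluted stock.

2.54 M

n(NaOH) = 0.05202 x 0.03418 = 0.001778 mol.
n(HBr) in the aliquot = 0.001778 mol.
[diluted HBr] = 0.001778 / 0.01905 = 0.09334 M.
Dilution factor = 250.0/9.170 = 27.26, so [stock] = 0.09334 x 27.26 = 2.54 M.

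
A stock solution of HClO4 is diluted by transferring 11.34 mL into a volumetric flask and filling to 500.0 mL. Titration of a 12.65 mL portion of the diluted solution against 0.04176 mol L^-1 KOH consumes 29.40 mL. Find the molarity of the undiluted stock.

n(KOH) = 0.04176 x 0.02940 = 0.001228 mol.
n(HClO4) in the aliquot = 0.001228 mol.
[diluted HClO4] = 0.001228 / 0.01265 = 0.09705 M.
Dilution factor = 500.0/11.34 = 44.09, so [stock] = 0.09705 x 44.09 = 4.28 M.

4.28 M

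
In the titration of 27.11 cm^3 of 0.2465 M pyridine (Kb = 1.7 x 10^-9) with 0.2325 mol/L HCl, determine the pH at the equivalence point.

n(C5H5N) = 0.2465 x 0.02711 = 0.006683 mol; V(HCl) at equivalence = 0.006683/0.2325 = 0.02874 L.
At equivalence the base is fully converted to C5H5NH+; total volume = 0.05585 L, so [C5H5NH+] = 0.006683/0.05585 = 0.1196 M.
Ka(C5H5NH+) = Kw/Kb = 1.0e-14 / 1.7 x 10^-9 = 5.88e-6.
[H^+] = sqrt(Ka x [C5H5NH+]) = sqrt(5.88e-6 x 0.1196) = 0.000839 M.
pH = -log(0.000839) = 3.08.

3.08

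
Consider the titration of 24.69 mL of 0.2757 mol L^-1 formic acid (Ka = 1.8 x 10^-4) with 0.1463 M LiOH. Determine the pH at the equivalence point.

n(HCOOH) = 0.2757 x 0.02469 = 0.006807 mol; V(LiOH) at equivalence = 0.006807/0.1463 = 0.04653 L.
At equivalence all the acid is converted to HCOO-; total volume = 0.02469 + 0.04653 = 0.07122 L, so [HCOO-] = 0.006807/0.07122 = 0.09558 M.
Kb = Kw/Ka = 1.0e-14 / 1.8 x 10^-4 = 5.56e-11.
[OH^-] = sqrt(Kb x [HCOO-]) = sqrt(5.56e-11 x 0.09558) = 2.30e-6 M.
pOH = 5.64, so pH = 14.00 - 5.64 = 8.36.

8.36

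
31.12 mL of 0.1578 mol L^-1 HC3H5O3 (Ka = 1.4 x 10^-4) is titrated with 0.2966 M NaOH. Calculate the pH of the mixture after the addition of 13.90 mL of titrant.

Initial n(HC3H5O3) = 0.1578 x 0.03112 = 0.004911 mol.
n(NaOH) added = 0.2966 x 0.01390 = 0.004123 mol, converting that many moles of HC3H5O3 to C3H5O3-.
Remaining n(HC3H5O3) = 0.0007880 mol; n(C3H5O3-) = 0.004123 mol.
By Henderson-Hasselbalch, pH = pKa + log([A^-]/[HA]) = 3.85 + log(0.004123/0.0007880) = 3.85 + (+0.72) = 4.57.

4.57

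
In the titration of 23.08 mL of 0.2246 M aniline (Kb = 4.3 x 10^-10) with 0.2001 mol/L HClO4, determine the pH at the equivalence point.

2.80

n(C6H5NH2) = 0.2246 x 0.02308 = 0.005184 mol; V(HClO4) at equivalence = 0.005184/0.2001 = 0.02591 L.
At equivalence the base is fully converted to C6H5NH3+; total volume = 0.04899 L, so [C6H5NH3+] = 0.005184/0.04899 = 0.1058 M.
Ka(C6H5NH3+) = Kw/Kb = 1.0e-14 / 4.3 x 10^-10 = 2.33e-5.
[H^+] = sqrt(Ka x [C6H5NH3+]) = sqrt(2.33e-5 x 0.1058) = 0.00157 M.
pH = -log(0.00157) = 2.80.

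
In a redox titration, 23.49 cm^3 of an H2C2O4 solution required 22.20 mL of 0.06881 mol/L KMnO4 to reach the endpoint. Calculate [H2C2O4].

0.163 M

n(KMnO4) = 0.06881 x 0.02220 = 0.001528 mol.
From the balanced equation, 2 mol KMnO4 reacts with 5 mol H2C2O4, so n(H2C2O4) = 0.001528 x 5/2 = 0.003819 mol.
[H2C2O4] = 0.003819 / 0.02349 L = 0.163 M.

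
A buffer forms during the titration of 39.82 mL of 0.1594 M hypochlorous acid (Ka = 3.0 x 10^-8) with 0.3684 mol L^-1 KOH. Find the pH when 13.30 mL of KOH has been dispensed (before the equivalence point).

8.05

Initial n(HClO) = 0.1594 x 0.03982 = 0.006347 mol.
n(KOH) added = 0.3684 x 0.01330 = 0.004900 mol, converting that many moles of HClO to ClO-.
Remaining n(HClO) = 0.001448 mol; n(ClO-) = 0.004900 mol.
By Henderson-Hasselbalch, pH = pKa + log([A^-]/[HA]) = 7.52 + log(0.004900/0.001448) = 7.52 + (+0.53) = 8.05.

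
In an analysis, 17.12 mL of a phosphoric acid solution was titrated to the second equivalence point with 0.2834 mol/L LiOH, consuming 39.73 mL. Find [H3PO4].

0.329 M

n(LiOH) = 0.2834 x 0.03973 = 0.01126 mol.
At the second equivalence point, 2 mol OH^- react per mol H3PO4, so n(H3PO4) = 0.01126 / 2 = 0.005630 mol.
[H3PO4] = 0.005630 / 0.01712 L = 0.329 M.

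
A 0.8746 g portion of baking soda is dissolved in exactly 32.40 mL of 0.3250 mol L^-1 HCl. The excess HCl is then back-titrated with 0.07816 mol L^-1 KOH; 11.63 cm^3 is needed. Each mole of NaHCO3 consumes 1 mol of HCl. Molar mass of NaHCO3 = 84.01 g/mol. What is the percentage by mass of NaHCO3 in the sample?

Total n(HCl) added = 0.3250 x 0.03240 = 0.01053 mol.
n(KOH) used = 0.07816 x 0.01163 = 0.0009090 mol, which equals the excess n(HCl).
So n(HCl) consumed by the sample = 0.01053 - 0.0009090 = 0.009621 mol.
n(NaHCO3) = 0.009621 / 1 = 0.009621 mol.
mass NaHCO3 = 0.009621 x 84.01 = 0.8083 g, so %NaHCO3 = 0.8083/0.8746 x 100 = 92.4%.

92.4%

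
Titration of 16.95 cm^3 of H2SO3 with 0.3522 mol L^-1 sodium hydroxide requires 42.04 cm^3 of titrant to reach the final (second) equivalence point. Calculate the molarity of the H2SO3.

n(NaOH) = 0.3522 x 0.04204 = 0.01481 mol.
At the final (second) equivalence point, 2 mol OH^- react per mol H2SO3, so n(H2SO3) = 0.01481 / 2 = 0.007403 mol.
[H2SO3] = 0.007403 / 0.01695 L = 0.437 M.

0.437 M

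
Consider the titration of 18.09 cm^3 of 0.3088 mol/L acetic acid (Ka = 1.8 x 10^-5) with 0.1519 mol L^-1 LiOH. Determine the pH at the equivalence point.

n(CH3COOH) = 0.3088 x 0.01809 = 0.005586 mol; V(LiOH) at equivalence = 0.005586/0.1519 = 0.03678 L.
At equivalence all the acid is converted to CH3COO-; total volume = 0.01809 + 0.03678 = 0.05487 L, so [CH3COO-] = 0.005586/0.05487 = 0.1018 M.
Kb = Kw/Ka = 1.0e-14 / 1.8 x 10^-5 = 5.56e-10.
[OH^-] = sqrt(Kb x [CH3COO-]) = sqrt(5.56e-10 x 0.1018) = 7.52e-6 M.
pOH = 5.12, so pH = 14.00 - 5.12 = 8.88.

8.88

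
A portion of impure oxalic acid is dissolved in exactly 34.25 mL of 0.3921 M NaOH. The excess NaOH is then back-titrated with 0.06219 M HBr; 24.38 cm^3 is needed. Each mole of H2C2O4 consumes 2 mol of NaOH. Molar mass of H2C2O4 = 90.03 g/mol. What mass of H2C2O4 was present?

0.536 g

Total n(NaOH) added = 0.3921 x 0.03425 = 0.01343 mol.
n(HBr) used = 0.06219 x 0.02438 = 0.001516 mol, which equals the excess n(NaOH).
So n(NaOH) consumed by the sample = 0.01343 - 0.001516 = 0.01191 mol.
n(H2C2O4) = 0.01191 / 2 = 0.005957 mol.
mass = 0.005957 mol x 90.03 g/mol = 0.536 g.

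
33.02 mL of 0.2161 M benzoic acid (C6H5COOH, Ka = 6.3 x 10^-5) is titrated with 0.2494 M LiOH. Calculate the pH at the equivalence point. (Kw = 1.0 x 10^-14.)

n(C6H5COOH) = 0.2161 x 0.03302 = 0.007136 mol; V(LiOH) at equivalence = 0.007136/0.2494 = 0.02861 L.
At equivalence all the acid is converted to C6H5COO-; total volume = 0.03302 + 0.02861 = 0.06163 L, so [C6H5COO-] = 0.007136/0.06163 = 0.1158 M.
Kb = Kw/Ka = 1.0e-14 / 6.3 x 10^-5 = 1.59e-10.
[OH^-] = sqrt(Kb x [C6H5COO-]) = sqrt(1.59e-10 x 0.1158) = 4.29e-6 M.
pOH = 5.37, so pH = 14.00 - 5.37 = 8.63.

8.63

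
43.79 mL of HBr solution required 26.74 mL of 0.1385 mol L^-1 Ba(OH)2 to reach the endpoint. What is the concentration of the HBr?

0.169 M

n(Ba(OH)2) delivered = 0.1385 x 0.02674 = 0.003703 mol.
The reaction is 2 HBr + 1 Ba(OH)2, so n(HBr) = 0.003703 x 2/1 = 0.007407 mol.
[HBr] = 0.007407 mol / 0.04379 L = 0.169 M.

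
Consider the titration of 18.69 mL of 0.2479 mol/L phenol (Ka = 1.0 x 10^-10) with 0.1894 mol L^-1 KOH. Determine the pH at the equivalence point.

n(C6H5OH) = 0.2479 x 0.01869 = 0.004633 mol; V(KOH) at equivalence = 0.004633/0.1894 = 0.02446 L.
At equivalence all the acid is converted to C6H5O-; total volume = 0.01869 + 0.02446 = 0.04315 L, so [C6H5O-] = 0.004633/0.04315 = 0.1074 M.
Kb = Kw/Ka = 1.0e-14 / 1.0 x 10^-10 = 0.000100.
[OH^-] = sqrt(Kb x [C6H5O-]) = sqrt(0.000100 x 0.1074) = 0.00328 M.
pOH = 2.48, so pH = 14.00 - 2.48 = 11.52.

11.52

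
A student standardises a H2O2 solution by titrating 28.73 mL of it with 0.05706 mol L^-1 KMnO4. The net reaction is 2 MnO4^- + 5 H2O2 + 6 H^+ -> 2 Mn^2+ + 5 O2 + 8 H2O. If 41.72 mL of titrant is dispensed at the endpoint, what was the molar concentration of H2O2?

n(KMnO4) = 0.05706 x 0.04172 = 0.002381 mol.
From the balanced equation, 2 mol KMnO4 reacts with 5 mol H2O2, so n(H2O2) = 0.002381 x 5/2 = 0.005951 mol.
[H2O2] = 0.005951 / 0.02873 L = 0.207 M.

0.207 M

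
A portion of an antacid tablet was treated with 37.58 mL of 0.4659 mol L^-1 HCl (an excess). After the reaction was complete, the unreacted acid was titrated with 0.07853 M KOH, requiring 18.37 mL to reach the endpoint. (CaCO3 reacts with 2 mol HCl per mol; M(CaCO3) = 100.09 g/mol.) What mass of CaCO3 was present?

0.804 g

Total n(HCl) added = 0.4659 x 0.03758 = 0.01751 mol.
n(KOH) used = 0.07853 x 0.01837 = 0.001443 mol, which equals the excess n(HCl).
So n(HCl) consumed by the sample = 0.01751 - 0.001443 = 0.01607 mol.
n(CaCO3) = 0.01607 / 2 = 0.008033 mol.
mass = 0.008033 mol x 100.09 g/mol = 0.804 g.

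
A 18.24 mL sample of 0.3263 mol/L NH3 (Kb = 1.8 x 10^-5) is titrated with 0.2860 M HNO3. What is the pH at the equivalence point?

n(NH3) = 0.3263 x 0.01824 = 0.005952 mol; V(HNO3) at equivalence = 0.005952/0.2860 = 0.02081 L.
At equivalence the base is fully converted to NH4+; total volume = 0.03905 L, so [NH4+] = 0.005952/0.03905 = 0.1524 M.
Ka(NH4+) = Kw/Kb = 1.0e-14 / 1.8 x 10^-5 = 5.56e-10.
[H^+] = sqrt(Ka x [NH4+]) = sqrt(5.56e-10 x 0.1524) = 9.20e-6 M.
pH = -log(9.20e-6) = 5.04.

5.04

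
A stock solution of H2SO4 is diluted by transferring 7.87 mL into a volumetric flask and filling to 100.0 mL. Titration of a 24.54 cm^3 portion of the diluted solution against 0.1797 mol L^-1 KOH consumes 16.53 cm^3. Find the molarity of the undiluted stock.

n(KOH) = 0.1797 x 0.01653 = 0.002970 mol.
n(H2SO4) in the aliquot = 0.002970 x 1/2 = 0.001485 mol.
[diluted H2SO4] = 0.001485 / 0.02454 = 0.06052 M.
Dilution factor = 100.0/7.870 = 12.71, so [stock] = 0.06052 x 12.71 = 0.769 M.

0.769 M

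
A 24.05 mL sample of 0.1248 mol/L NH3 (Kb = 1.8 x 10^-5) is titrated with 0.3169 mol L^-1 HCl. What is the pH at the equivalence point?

5.15

n(NH3) = 0.1248 x 0.02405 = 0.003001 mol; V(HCl) at equivalence = 0.003001/0.3169 = 0.009471 L.
At equivalence the base is fully converted to NH4+; total volume = 0.03352 L, so [NH4+] = 0.003001/0.03352 = 0.08954 M.
Ka(NH4+) = Kw/Kb = 1.0e-14 / 1.8 x 10^-5 = 5.56e-10.
[H^+] = sqrt(Ka x [NH4+]) = sqrt(5.56e-10 x 0.08954) = 7.05e-6 M.
pH = -log(7.05e-6) = 5.15.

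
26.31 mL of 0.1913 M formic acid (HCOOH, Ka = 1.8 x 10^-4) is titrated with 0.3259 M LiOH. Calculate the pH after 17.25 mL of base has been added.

n(acid) = 0.1913 x 0.02631 = 0.005033 mol; n(LiOH) added = 0.3259 x 0.01725 = 0.005622 mol.
Base is in excess by 0.005622 - 0.005033 = 0.0005887 mol in a total volume of 0.04356 L.
[OH^-] = 0.0005887/0.04356 = 0.01351 M, so pOH = 1.87 and pH = 14.00 - 1.87 = 12.13.

12.13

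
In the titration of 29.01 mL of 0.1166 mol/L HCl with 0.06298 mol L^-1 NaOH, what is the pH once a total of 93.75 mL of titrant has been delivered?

12.31

n(acid) = 0.1166 x 0.02901 = 0.003383 mol; n(NaOH) added = 0.06298 x 0.09375 = 0.005904 mol.
Base is in excess by 0.005904 - 0.003383 = 0.002522 mol in a total volume of 0.1228 L.
[OH^-] = 0.002522/0.1228 = 0.02054 M, so pOH = 1.69 and pH = 14.00 - 1.69 = 12.31.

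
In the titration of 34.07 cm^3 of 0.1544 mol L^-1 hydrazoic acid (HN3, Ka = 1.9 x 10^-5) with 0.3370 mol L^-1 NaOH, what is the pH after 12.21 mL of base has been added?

Initial n(HN3) = 0.1544 x 0.03407 = 0.005260 mol.
n(NaOH) added = 0.3370 x 0.01221 = 0.004115 mol, converting that many moles of HN3 to N3-.
Remaining n(HN3) = 0.001146 mol; n(N3-) = 0.004115 mol.
By Henderson-Hasselbalch, pH = pKa + log([A^-]/[HA]) = 4.72 + log(0.004115/0.001146) = 4.72 + (+0.56) = 5.28.

5.28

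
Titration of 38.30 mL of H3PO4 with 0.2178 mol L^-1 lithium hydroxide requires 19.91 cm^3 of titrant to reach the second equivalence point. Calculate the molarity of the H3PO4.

0.0566 M

n(LiOH) = 0.2178 x 0.01991 = 0.004336 mol.
At the second equivalence point, 2 mol OH^- react per mol H3PO4, so n(H3PO4) = 0.004336 / 2 = 0.002168 mol.
[H3PO4] = 0.002168 / 0.03830 L = 0.0566 M.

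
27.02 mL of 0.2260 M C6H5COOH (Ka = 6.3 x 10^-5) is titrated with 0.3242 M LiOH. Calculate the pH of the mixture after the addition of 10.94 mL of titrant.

4.34

Initial n(C6H5COOH) = 0.2260 x 0.02702 = 0.006107 mol.
n(LiOH) added = 0.3242 x 0.01094 = 0.003547 mol, converting that many moles of C6H5COOH to C6H5COO-.
Remaining n(C6H5COOH) = 0.002560 mol; n(C6H5COO-) = 0.003547 mol.
By Henderson-Hasselbalch, pH = pKa + log([A^-]/[HA]) = 4.20 + log(0.003547/0.002560) = 4.20 + (+0.14) = 4.34.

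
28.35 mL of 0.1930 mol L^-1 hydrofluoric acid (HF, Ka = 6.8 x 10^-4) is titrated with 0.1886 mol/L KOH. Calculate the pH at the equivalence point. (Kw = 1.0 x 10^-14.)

n(HF) = 0.1930 x 0.02835 = 0.005472 mol; V(KOH) at equivalence = 0.005472/0.1886 = 0.02901 L.
At equivalence all the acid is converted to F-; total volume = 0.02835 + 0.02901 = 0.05736 L, so [F-] = 0.005472/0.05736 = 0.09539 M.
Kb = Kw/Ka = 1.0e-14 / 6.8 x 10^-4 = 1.47e-11.
[OH^-] = sqrt(Kb x [F-]) = sqrt(1.47e-11 x 0.09539) = 1.18e-6 M.
pOH = 5.93, so pH = 14.00 - 5.93 = 8.07.

8.07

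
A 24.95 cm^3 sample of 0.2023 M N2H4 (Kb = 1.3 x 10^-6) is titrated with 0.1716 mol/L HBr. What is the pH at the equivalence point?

4.57

n(N2H4) = 0.2023 x 0.02495 = 0.005047 mol; V(HBr) at equivalence = 0.005047/0.1716 = 0.02941 L.
At equivalence the base is fully converted to N2H5+; total volume = 0.05436 L, so [N2H5+] = 0.005047/0.05436 = 0.09284 M.
Ka(N2H5+) = Kw/Kb = 1.0e-14 / 1.3 x 10^-6 = 7.69e-9.
[H^+] = sqrt(Ka x [N2H5+]) = sqrt(7.69e-9 x 0.09284) = 2.67e-5 M.
pH = -log(2.67e-5) = 4.57.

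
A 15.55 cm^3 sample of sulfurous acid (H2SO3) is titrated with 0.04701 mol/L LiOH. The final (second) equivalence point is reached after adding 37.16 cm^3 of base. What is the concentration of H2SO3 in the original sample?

0.0562 M

n(LiOH) = 0.04701 x 0.03716 = 0.001747 mol.
At the final (second) equivalence point, 2 mol OH^- react per mol H2SO3, so n(H2SO3) = 0.001747 / 2 = 0.0008734 mol.
[H2SO3] = 0.0008734 / 0.01555 L = 0.0562 M.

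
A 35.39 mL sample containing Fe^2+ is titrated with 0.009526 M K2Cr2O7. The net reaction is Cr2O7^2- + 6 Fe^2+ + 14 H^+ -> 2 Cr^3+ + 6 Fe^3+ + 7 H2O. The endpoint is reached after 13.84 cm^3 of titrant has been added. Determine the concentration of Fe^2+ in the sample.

0.0224 M

n(K2Cr2O7) = 0.009526 x 0.01384 = 0.0001318 mol.
From the balanced equation, 1 mol K2Cr2O7 reacts with 6 mol Fe^2+, so n(Fe^2+) = 0.0001318 x 6/1 = 0.0007910 mol.
[Fe^2+] = 0.0007910 / 0.03539 L = 0.0224 M.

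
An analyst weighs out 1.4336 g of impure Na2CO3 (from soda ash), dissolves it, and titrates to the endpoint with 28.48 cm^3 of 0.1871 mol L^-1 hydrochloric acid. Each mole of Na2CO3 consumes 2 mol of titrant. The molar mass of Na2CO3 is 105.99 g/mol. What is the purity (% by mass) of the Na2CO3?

n(HCl) = 0.1871 x 0.02848 = 0.005329 mol.
n(Na2CO3) = 0.005329 / 2 = 0.002664 mol.
mass of Na2CO3 = 0.002664 x 105.99 = 0.2824 g.
% purity = 0.2824 / 1.4336 x 100 = 19.7%.

19.7%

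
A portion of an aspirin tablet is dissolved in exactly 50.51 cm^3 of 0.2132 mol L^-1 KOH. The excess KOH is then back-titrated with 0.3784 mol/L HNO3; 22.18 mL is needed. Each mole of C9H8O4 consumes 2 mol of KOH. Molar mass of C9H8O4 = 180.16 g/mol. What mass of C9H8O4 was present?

Total n(KOH) added = 0.2132 x 0.05051 = 0.01077 mol.
n(HNO3) used = 0.3784 x 0.02218 = 0.008393 mol, which equals the excess n(KOH).
So n(KOH) consumed by the sample = 0.01077 - 0.008393 = 0.002376 mol.
n(C9H8O4) = 0.002376 / 2 = 0.001188 mol.
mass = 0.001188 mol x 180.16 g/mol = 0.214 g.

0.214 g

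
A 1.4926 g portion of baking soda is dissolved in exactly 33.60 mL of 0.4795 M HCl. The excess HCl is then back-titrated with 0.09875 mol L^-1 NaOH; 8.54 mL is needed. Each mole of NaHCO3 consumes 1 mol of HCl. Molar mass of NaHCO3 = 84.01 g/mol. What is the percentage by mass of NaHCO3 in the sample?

Total n(HCl) added = 0.4795 x 0.03360 = 0.01611 mol.
n(NaOH) used = 0.09875 x 0.008540 = 0.0008433 mol, which equals the excess n(HCl).
So n(HCl) consumed by the sample = 0.01611 - 0.0008433 = 0.01527 mol.
n(NaHCO3) = 0.01527 / 1 = 0.01527 mol.
mass NaHCO3 = 0.01527 x 84.01 = 1.283 g, so %NaHCO3 = 1.283/1.4926 x 100 = 85.9%.

85.9%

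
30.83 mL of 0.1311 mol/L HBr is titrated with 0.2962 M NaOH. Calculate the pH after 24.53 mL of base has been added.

n(acid) = 0.1311 x 0.03083 = 0.004042 mol; n(NaOH) added = 0.2962 x 0.02453 = 0.007266 mol.
Base is in excess by 0.007266 - 0.004042 = 0.003224 mol in a total volume of 0.05536 L.
[OH^-] = 0.003224/0.05536 = 0.05824 M, so pOH = 1.23 and pH = 14.00 - 1.23 = 12.77.

12.77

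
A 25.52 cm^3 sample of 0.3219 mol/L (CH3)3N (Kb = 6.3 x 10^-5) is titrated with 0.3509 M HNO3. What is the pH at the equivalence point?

5.29

n((CH3)3N) = 0.3219 x 0.02552 = 0.008215 mol; V(HNO3) at equivalence = 0.008215/0.3509 = 0.02341 L.
At equivalence the base is fully converted to (CH3)3NH+; total volume = 0.04893 L, so [(CH3)3NH+] = 0.008215/0.04893 = 0.1679 M.
Ka((CH3)3NH+) = Kw/Kb = 1.0e-14 / 6.3 x 10^-5 = 1.59e-10.
[H^+] = sqrt(Ka x [(CH3)3NH+]) = sqrt(1.59e-10 x 0.1679) = 5.16e-6 M.
pH = -log(5.16e-6) = 5.29.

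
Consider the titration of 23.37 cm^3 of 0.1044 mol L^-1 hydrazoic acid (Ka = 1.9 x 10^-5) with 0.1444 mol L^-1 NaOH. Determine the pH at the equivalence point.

8.75

n(HN3) = 0.1044 x 0.02337 = 0.002440 mol; V(NaOH) at equivalence = 0.002440/0.1444 = 0.01690 L.
At equivalence all the acid is converted to N3-; total volume = 0.02337 + 0.01690 = 0.04027 L, so [N3-] = 0.002440/0.04027 = 0.06059 M.
Kb = Kw/Ka = 1.0e-14 / 1.9 x 10^-5 = 5.26e-10.
[OH^-] = sqrt(Kb x [N3-]) = sqrt(5.26e-10 x 0.06059) = 5.65e-6 M.
pOH = 5.25, so pH = 14.00 - 5.25 = 8.75.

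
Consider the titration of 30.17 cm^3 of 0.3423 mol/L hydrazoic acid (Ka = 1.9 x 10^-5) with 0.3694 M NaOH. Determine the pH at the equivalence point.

8.99

n(HN3) = 0.3423 x 0.03017 = 0.01033 mol; V(NaOH) at equivalence = 0.01033/0.3694 = 0.02796 L.
At equivalence all the acid is converted to N3-; total volume = 0.03017 + 0.02796 = 0.05813 L, so [N3-] = 0.01033/0.05813 = 0.1777 M.
Kb = Kw/Ka = 1.0e-14 / 1.9 x 10^-5 = 5.26e-10.
[OH^-] = sqrt(Kb x [N3-]) = sqrt(5.26e-10 x 0.1777) = 9.67e-6 M.
pOH = 5.01, so pH = 14.00 - 5.01 = 8.99.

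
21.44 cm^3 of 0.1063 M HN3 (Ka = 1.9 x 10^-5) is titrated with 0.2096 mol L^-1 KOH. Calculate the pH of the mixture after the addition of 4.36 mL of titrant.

Initial n(HN3) = 0.1063 x 0.02144 = 0.002279 mol.
n(KOH) added = 0.2096 x 0.004360 = 0.0009139 mol, converting that many moles of HN3 to N3-.
Remaining n(HN3) = 0.001365 mol; n(N3-) = 0.0009139 mol.
By Henderson-Hasselbalch, pH = pKa + log([A^-]/[HA]) = 4.72 + log(0.0009139/0.001365) = 4.72 + (-0.17) = 4.55.

4.55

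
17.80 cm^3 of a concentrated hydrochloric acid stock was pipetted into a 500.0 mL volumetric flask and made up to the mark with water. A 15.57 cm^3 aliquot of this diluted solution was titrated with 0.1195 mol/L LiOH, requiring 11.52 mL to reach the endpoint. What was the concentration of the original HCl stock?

n(LiOH) = 0.1195 x 0.01152 = 0.001377 mol.
n(HCl) in the aliquot = 0.001377 mol.
[diluted HCl] = 0.001377 / 0.01557 = 0.08842 M.
Dilution factor = 500.0/17.80 = 28.09, so [stock] = 0.08842 x 28.09 = 2.48 M.

2.48 M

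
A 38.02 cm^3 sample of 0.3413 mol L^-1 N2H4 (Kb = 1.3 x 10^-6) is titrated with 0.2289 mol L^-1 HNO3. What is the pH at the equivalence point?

n(N2H4) = 0.3413 x 0.03802 = 0.01298 mol; V(HNO3) at equivalence = 0.01298/0.2289 = 0.05669 L.
At equivalence the base is fully converted to N2H5+; total volume = 0.09471 L, so [N2H5+] = 0.01298/0.09471 = 0.1370 M.
Ka(N2H5+) = Kw/Kb = 1.0e-14 / 1.3 x 10^-6 = 7.69e-9.
[H^+] = sqrt(Ka x [N2H5+]) = sqrt(7.69e-9 x 0.1370) = 3.25e-5 M.
pH = -log(3.25e-5) = 4.49.

4.49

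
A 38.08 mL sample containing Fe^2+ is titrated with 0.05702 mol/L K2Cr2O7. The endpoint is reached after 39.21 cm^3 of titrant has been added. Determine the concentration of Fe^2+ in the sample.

n(K2Cr2O7) = 0.05702 x 0.03921 = 0.002236 mol.
From the balanced equation, 1 mol K2Cr2O7 reacts with 6 mol Fe^2+, so n(Fe^2+) = 0.002236 x 6/1 = 0.01341 mol.
[Fe^2+] = 0.01341 / 0.03808 L = 0.352 M.

0.352 M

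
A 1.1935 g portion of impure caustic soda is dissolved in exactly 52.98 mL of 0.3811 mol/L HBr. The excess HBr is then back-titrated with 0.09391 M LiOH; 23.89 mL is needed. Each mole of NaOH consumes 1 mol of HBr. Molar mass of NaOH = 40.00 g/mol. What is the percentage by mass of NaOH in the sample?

Total n(HBr) added = 0.3811 x 0.05298 = 0.02019 mol.
n(LiOH) used = 0.09391 x 0.02389 = 0.002244 mol, which equals the excess n(HBr).
So n(HBr) consumed by the sample = 0.02019 - 0.002244 = 0.01795 mol.
n(NaOH) = 0.01795 / 1 = 0.01795 mol.
mass NaOH = 0.01795 x 40.00 = 0.7179 g, so %NaOH = 0.7179/1.1935 x 100 = 60.1%.

60.1%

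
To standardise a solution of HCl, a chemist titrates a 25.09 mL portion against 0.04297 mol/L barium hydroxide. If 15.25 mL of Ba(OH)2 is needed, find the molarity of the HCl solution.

n(Ba(OH)2) delivered = 0.04297 x 0.01525 = 0.0006553 mol.
The reaction is 2 HCl + 1 Ba(OH)2, so n(HCl) = 0.0006553 x 2/1 = 0.001311 mol.
[HCl] = 0.001311 mol / 0.02509 L = 0.0522 M.

0.0522 M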